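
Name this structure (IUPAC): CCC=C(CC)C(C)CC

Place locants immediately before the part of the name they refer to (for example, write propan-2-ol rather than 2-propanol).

The longest chain bearing the multiple bond is 7 carbons long (heptane).
There is one C=C double bond, indicated by the ending -ene.
Choose the numbering such that numbering from this end puts the double bond at C-3 rather than C-4.
This places the double bond between C-3 and C-4; an ethyl group at C-4; a methyl group at C-5.
Substituent prefixes are cited in alphabetical order (multiplying prefixes like di-/tri- are ignored for ordering).
Assembling the pieces gives 4-ethyl-5-methylhept-3-ene.

4-ethyl-5-methylhept-3-ene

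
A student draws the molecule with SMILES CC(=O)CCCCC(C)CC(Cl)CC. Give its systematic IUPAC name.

9-chloro-7-methylundecan-2-one

Counting along the main chain through the carbonyl gives 11 carbons: the parent is undecane.
A ketone (C=O on an internal carbon) is the principal characteristic group, giving the suffix -one.
Number the chain so that numbering from this end puts the carbonyl group at C-2 rather than C-10.
With this numbering: the carbonyl at C-2; a chloro group at C-9; a methyl group at C-7.
The substituents are ordered alphabetically, ignoring any di-/tri- multipliers.
Assembling the pieces gives 9-chloro-7-methylundecan-2-one.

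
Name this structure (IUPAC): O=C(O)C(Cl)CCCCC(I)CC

2-chloro-7-iodononanoic acid

The longest carbon chain that includes the –COOH group has 9 carbons, so the parent hydride is nonane.
A carboxylic acid (terminal –COOH) is the principal characteristic group, giving the suffix -oic acid.
Number the chain so that the carboxylic acid carbon is C-1 by definition.
With this numbering: a chloro group at C-2; an iodo group at C-7.
The substituents are ordered alphabetically, ignoring any di-/tri- multipliers.
The name is 2-chloro-7-iodononanoic acid.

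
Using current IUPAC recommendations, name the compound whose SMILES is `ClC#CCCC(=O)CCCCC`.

The longest carbon chain that includes the carbonyl and the multiple bond has 10 carbons, so the parent hydride is decane.
The principal characteristic group is a ketone (C=O on an internal carbon), named with the suffix -one.
A C≡C triple bond in the chain gives the infix -yne-.
Choose the numbering such that numbering from this end puts the carbonyl group at C-5 rather than C-6.
This places the carbonyl at C-5; the triple bond between C-1 and C-2; a chloro group at C-1.
The name is 1-chlorodec-1-yn-5-one.

1-chlorodec-1-yn-5-one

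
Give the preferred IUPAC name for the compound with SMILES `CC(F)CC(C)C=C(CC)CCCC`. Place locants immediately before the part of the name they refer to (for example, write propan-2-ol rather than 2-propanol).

6-ethyl-2-fluoro-4-methyldec-5-ene

The longest carbon chain that includes the multiple bond has 10 carbons, so the parent hydride is decane.
There is one C=C double bond, indicated by the ending -ene.
Choose the numbering such that the substituent locant set {2,4,6} is lower than {5,7,9} at the first point of difference.
This places the double bond between C-5 and C-6; an ethyl group at C-6; a fluoro group at C-2; a methyl group at C-4.
The substituents are ordered alphabetically, ignoring any di-/tri- multipliers.
Putting it together: 6-ethyl-2-fluoro-4-methyldec-5-ene.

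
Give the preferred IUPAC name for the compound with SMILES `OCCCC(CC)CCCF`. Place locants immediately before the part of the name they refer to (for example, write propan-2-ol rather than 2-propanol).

Counting along the main chain through the –OH group gives 7 carbons: the parent is heptane.
An alcohol (–OH) is the principal characteristic group, giving the suffix -ol.
Number the chain so that numbering from this end puts the hydroxyl group at C-1 rather than C-7.
This places the hydroxyl at C-1; an ethyl group at C-4; a fluoro group at C-7.
Prefixes are listed alphabetically: ethyl, fluoro.
The name is 4-ethyl-7-fluoroheptan-1-ol.

4-ethyl-7-fluoroheptan-1-ol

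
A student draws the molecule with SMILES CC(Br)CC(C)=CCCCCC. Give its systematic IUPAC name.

The longest carbon chain that includes the multiple bond has 10 carbons, so the parent hydride is decane.
The chain contains a C=C double bond, so the unsaturation ending is -ene.
Choose the numbering such that numbering from this end puts the double bond at C-4 rather than C-6.
This places the double bond between C-4 and C-5; a bromo group at C-2; a methyl group at C-4.
The substituents are ordered alphabetically, ignoring any di-/tri- multipliers.
Assembling the pieces gives 2-bromo-4-methyldec-4-ene.

2-bromo-4-methyldec-4-ene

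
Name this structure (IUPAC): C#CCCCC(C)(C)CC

6,6-dimethyloct-1-yne

The longest chain bearing the multiple bond is 8 carbons long (octane).
A C≡C triple bond in the chain gives the infix -yne-.
Choose the numbering such that numbering from this end puts the triple bond at C-1 rather than C-7.
That gives the triple bond between C-1 and C-2; two methyl groups at C-6.
Assembling the pieces gives 6,6-dimethyloct-1-yne.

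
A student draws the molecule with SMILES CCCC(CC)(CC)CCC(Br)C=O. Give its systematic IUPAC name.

The longest chain bearing the –CHO group is 8 carbons long (octane).
An aldehyde (terminal –CHO) is the principal characteristic group, giving the suffix -al.
Number the chain so that the aldehyde carbon is C-1 by definition.
This places a bromo group at C-2; two ethyl groups at C-5.
Substituent prefixes are cited in alphabetical order (multiplying prefixes like di-/tri- are ignored for ordering).
The name is 2-bromo-5,5-diethyloctanal.

2-bromo-5,5-diethyloctanal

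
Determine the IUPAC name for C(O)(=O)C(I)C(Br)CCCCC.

The longest carbon chain that includes the –COOH group has 8 carbons, so the parent hydride is octane.
A carboxylic acid (terminal –COOH) is the principal characteristic group, giving the suffix -oic acid.
The numbering direction is chosen so that the carboxylic acid carbon is C-1 by definition.
That gives a bromo group at C-3; an iodo group at C-2.
Prefixes are listed alphabetically: bromo, iodo.
Putting it together: 3-bromo-2-iodooctanoic acid.

3-bromo-2-iodooctanoic acid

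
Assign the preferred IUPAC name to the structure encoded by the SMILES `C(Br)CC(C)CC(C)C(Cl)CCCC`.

1-bromo-6-chloro-3,5-dimethyldecane

The longest carbon chain is 10 atoms: the parent is decane.
Choose the numbering such that the substituent locant set {1,3,5,6} is lower than {5,6,8,10} at the first point of difference.
This places a bromo group at C-1; a chloro group at C-6; methyl groups at C-3 and C-5.
Prefixes are listed alphabetically: bromo, chloro, methyl.
Assembling the pieces gives 1-bromo-6-chloro-3,5-dimethyldecane.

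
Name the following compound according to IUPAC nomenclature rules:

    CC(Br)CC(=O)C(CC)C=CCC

2-bromo-5-ethylnon-6-en-4-one

The longest carbon chain that includes the carbonyl and the multiple bond has 9 carbons, so the parent hydride is nonane.
A ketone (C=O on an internal carbon) is the principal characteristic group, giving the suffix -one.
There is one C=C double bond, indicated by the ending -ene.
The numbering direction is chosen so that numbering from this end puts the carbonyl group at C-4 rather than C-6.
That gives the carbonyl at C-4; the double bond between C-6 and C-7; a bromo group at C-2; an ethyl group at C-5.
Substituent prefixes are cited in alphabetical order (multiplying prefixes like di-/tri- are ignored for ordering).
Putting it together: 2-bromo-5-ethylnon-6-en-4-one.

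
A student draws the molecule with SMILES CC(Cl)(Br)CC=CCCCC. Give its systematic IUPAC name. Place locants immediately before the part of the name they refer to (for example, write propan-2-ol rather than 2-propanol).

2-bromo-2-chloronon-4-ene

The longest chain bearing the multiple bond is 9 carbons long (nonane).
The chain contains a C=C double bond, so the unsaturation ending is -ene.
Number the chain so that numbering from this end puts the double bond at C-4 rather than C-5.
This places the double bond between C-4 and C-5; a bromo group at C-2; a chloro group at C-2.
Substituent prefixes are cited in alphabetical order (multiplying prefixes like di-/tri- are ignored for ordering).
The name is 2-bromo-2-chloronon-4-ene.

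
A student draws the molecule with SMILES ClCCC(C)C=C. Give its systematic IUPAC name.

Counting along the main chain through the multiple bond gives 5 carbons: the parent is pentane.
The chain contains a C=C double bond, so the unsaturation ending is -ene.
Choose the numbering such that numbering from this end puts the double bond at C-1 rather than C-4.
With this numbering: the double bond between C-1 and C-2; a chloro group at C-5; a methyl group at C-3.
Prefixes are listed alphabetically: chloro, methyl.
Assembling the pieces gives 5-chloro-3-methylpent-1-ene.

5-chloro-3-methylpent-1-ene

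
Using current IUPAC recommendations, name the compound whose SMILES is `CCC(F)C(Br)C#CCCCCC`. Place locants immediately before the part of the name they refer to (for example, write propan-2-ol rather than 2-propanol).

4-bromo-3-fluoroundec-5-yne

Counting along the main chain through the multiple bond gives 11 carbons: the parent is undecane.
There is one C≡C triple bond, indicated by the ending -yne.
Choose the numbering such that numbering from this end puts the triple bond at C-5 rather than C-6.
This places the triple bond between C-5 and C-6; a bromo group at C-4; a fluoro group at C-3.
The substituents are ordered alphabetically, ignoring any di-/tri- multipliers.
Putting it together: 4-bromo-3-fluoroundec-5-yne.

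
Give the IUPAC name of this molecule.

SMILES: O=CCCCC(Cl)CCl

5,6-dichlorohexanal

The longest carbon chain that includes the –CHO group has 6 carbons, so the parent hydride is hexane.
The highest-priority functional group is an aldehyde (terminal –CHO), so the name ends in -al.
Number the chain so that the aldehyde carbon is C-1 by definition.
This places chloro groups at C-5 and C-6.
Putting it together: 5,6-dichlorohexanal.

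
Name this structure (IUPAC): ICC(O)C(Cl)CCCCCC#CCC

3-chloro-1-iodododec-9-yn-2-ol

Counting along the main chain through the –OH group and the multiple bond gives 12 carbons: the parent is dodecane.
The highest-priority functional group is an alcohol (–OH), so the name ends in -ol.
There is one C≡C triple bond, indicated by the ending -yne.
The numbering direction is chosen so that numbering from this end puts the hydroxyl group at C-2 rather than C-11.
With this numbering: the hydroxyl at C-2; the triple bond between C-9 and C-10; a chloro group at C-3; an iodo group at C-1.
Substituent prefixes are cited in alphabetical order (multiplying prefixes like di-/tri- are ignored for ordering).
Assembling the pieces gives 3-chloro-1-iodododec-9-yn-2-ol.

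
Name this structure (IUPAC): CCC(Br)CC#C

The longest chain bearing the multiple bond is 6 carbons long (hexane).
The chain contains a C≡C triple bond, so the unsaturation ending is -yne.
Number the chain so that numbering from this end puts the triple bond at C-1 rather than C-5.
This places the triple bond between C-1 and C-2; a bromo group at C-4.
The name is 4-bromohex-1-yne.

4-bromohex-1-yne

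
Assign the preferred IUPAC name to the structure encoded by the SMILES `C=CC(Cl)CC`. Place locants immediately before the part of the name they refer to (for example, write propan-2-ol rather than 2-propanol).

Counting along the main chain through the multiple bond gives 5 carbons: the parent is pentane.
The chain contains a C=C double bond, so the unsaturation ending is -ene.
The numbering direction is chosen so that numbering from this end puts the double bond at C-1 rather than C-4.
With this numbering: the double bond between C-1 and C-2; a chloro group at C-3.
Assembling the pieces gives 3-chloropent-1-ene.

3-chloropent-1-ene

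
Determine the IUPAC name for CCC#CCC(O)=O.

hex-3-ynoic acid

The longest carbon chain that includes the –COOH group and the multiple bond has 6 carbons, so the parent hydride is hexane.
The highest-priority functional group is a carboxylic acid (terminal –COOH), so the name ends in -oic acid.
There is one C≡C triple bond, indicated by the ending -yne.
Number the chain so that the carboxylic acid carbon is C-1 by definition.
With this numbering: the triple bond between C-3 and C-4.
Assembling the pieces gives hex-3-ynoic acid.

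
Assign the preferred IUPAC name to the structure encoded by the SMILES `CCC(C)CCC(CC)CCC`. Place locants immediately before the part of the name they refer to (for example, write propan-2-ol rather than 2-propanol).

6-ethyl-3-methylnonane

The longest carbon chain is 9 atoms: the parent is nonane.
Choose the numbering such that the substituent locant set {3,6} is lower than {4,7} at the first point of difference.
With this numbering: an ethyl group at C-6; a methyl group at C-3.
Substituent prefixes are cited in alphabetical order (multiplying prefixes like di-/tri- are ignored for ordering).
Putting it together: 6-ethyl-3-methylnonane.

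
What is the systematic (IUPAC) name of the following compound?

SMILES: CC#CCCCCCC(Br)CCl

9-bromo-10-chlorodec-2-yne

The longest carbon chain that includes the multiple bond has 10 carbons, so the parent hydride is decane.
A C≡C triple bond in the chain gives the infix -yne-.
Choose the numbering such that numbering from this end puts the triple bond at C-2 rather than C-8.
This places the triple bond between C-2 and C-3; a bromo group at C-9; a chloro group at C-10.
Prefixes are listed alphabetically: bromo, chloro.
Assembling the pieces gives 9-bromo-10-chlorodec-2-yne.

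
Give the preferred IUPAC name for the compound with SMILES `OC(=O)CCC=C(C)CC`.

The longest carbon chain that includes the –COOH group and the multiple bond has 7 carbons, so the parent hydride is heptane.
A carboxylic acid (terminal –COOH) is the principal characteristic group, giving the suffix -oic acid.
A C=C double bond in the chain gives the infix -ene-.
The numbering direction is chosen so that the carboxylic acid carbon is C-1 by definition.
This places the double bond between C-4 and C-5; a methyl group at C-5.
The name is 5-methylhept-4-enoic acid.

5-methylhept-4-enoic acid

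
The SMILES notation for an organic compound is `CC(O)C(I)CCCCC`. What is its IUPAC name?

3-iodooctan-2-ol

The longest chain bearing the –OH group is 8 carbons long (octane).
The principal characteristic group is an alcohol (–OH), named with the suffix -ol.
Number the chain so that numbering from this end puts the hydroxyl group at C-2 rather than C-7.
With this numbering: the hydroxyl at C-2; an iodo group at C-3.
Assembling the pieces gives 3-iodooctan-2-ol.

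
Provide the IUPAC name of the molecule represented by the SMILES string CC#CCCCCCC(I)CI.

The longest carbon chain that includes the multiple bond has 10 carbons, so the parent hydride is decane.
A C≡C triple bond in the chain gives the infix -yne-.
Number the chain so that numbering from this end puts the triple bond at C-2 rather than C-8.
That gives the triple bond between C-2 and C-3; iodo groups at C-9 and C-10.
Putting it together: 9,10-diiododec-2-yne.

9,10-diiododec-2-yne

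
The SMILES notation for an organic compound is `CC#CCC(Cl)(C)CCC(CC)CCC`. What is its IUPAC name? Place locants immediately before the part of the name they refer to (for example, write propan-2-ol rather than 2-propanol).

The longest chain bearing the multiple bond is 11 carbons long (undecane).
The chain contains a C≡C triple bond, so the unsaturation ending is -yne.
Choose the numbering such that numbering from this end puts the triple bond at C-2 rather than C-9.
That gives the triple bond between C-2 and C-3; a chloro group at C-5; an ethyl group at C-8; a methyl group at C-5.
Substituent prefixes are cited in alphabetical order (multiplying prefixes like di-/tri- are ignored for ordering).
The name is 5-chloro-8-ethyl-5-methylundec-2-yne.

5-chloro-8-ethyl-5-methylundec-2-yne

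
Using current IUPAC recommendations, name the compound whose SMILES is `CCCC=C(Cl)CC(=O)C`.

4-chlorooct-4-en-2-one

The longest carbon chain that includes the carbonyl and the multiple bond has 8 carbons, so the parent hydride is octane.
The principal characteristic group is a ketone (C=O on an internal carbon), named with the suffix -one.
The chain contains a C=C double bond, so the unsaturation ending is -ene.
Number the chain so that numbering from this end puts the carbonyl group at C-2 rather than C-7.
With this numbering: the carbonyl at C-2; the double bond between C-4 and C-5; a chloro group at C-4.
The name is 4-chlorooct-4-en-2-one.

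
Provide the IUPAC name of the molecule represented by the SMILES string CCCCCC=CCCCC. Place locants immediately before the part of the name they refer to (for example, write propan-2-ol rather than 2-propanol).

The longest carbon chain that includes the multiple bond has 11 carbons, so the parent hydride is undecane.
A C=C double bond in the chain gives the infix -ene-.
The numbering direction is chosen so that numbering from this end puts the double bond at C-5 rather than C-6.
With this numbering: the double bond between C-5 and C-6.
Assembling the pieces gives undec-5-ene.

undec-5-ene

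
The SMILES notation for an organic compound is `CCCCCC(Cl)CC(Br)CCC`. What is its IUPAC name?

The longest carbon chain is 11 atoms: the parent is undecane.
The numbering direction is chosen so that the substituent locant set {4,6} is lower than {6,8} at the first point of difference.
This places a bromo group at C-4; a chloro group at C-6.
Prefixes are listed alphabetically: bromo, chloro.
The name is 4-bromo-6-chloroundecane.

4-bromo-6-chloroundecane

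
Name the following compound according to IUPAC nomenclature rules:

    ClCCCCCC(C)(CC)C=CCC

10-chloro-5-ethyl-5-methyldec-3-ene

The longest carbon chain that includes the multiple bond has 10 carbons, so the parent hydride is decane.
There is one C=C double bond, indicated by the ending -ene.
Choose the numbering such that numbering from this end puts the double bond at C-3 rather than C-7.
With this numbering: the double bond between C-3 and C-4; a chloro group at C-10; an ethyl group at C-5; a methyl group at C-5.
Prefixes are listed alphabetically: chloro, ethyl, methyl.
Putting it together: 10-chloro-5-ethyl-5-methyldec-3-ene.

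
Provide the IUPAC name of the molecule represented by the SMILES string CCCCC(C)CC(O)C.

The longest carbon chain that includes the –OH group has 8 carbons, so the parent hydride is octane.
An alcohol (–OH) is the principal characteristic group, giving the suffix -ol.
The numbering direction is chosen so that numbering from this end puts the hydroxyl group at C-2 rather than C-7.
With this numbering: the hydroxyl at C-2; a methyl group at C-4.
Assembling the pieces gives 4-methyloctan-2-ol.

4-methyloctan-2-ol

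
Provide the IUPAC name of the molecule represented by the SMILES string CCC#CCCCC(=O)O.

Counting along the main chain through the –COOH group and the multiple bond gives 8 carbons: the parent is octane.
The highest-priority functional group is a carboxylic acid (terminal –COOH), so the name ends in -oic acid.
There is one C≡C triple bond, indicated by the ending -yne.
Number the chain so that the carboxylic acid carbon is C-1 by definition.
That gives the triple bond between C-5 and C-6.
Putting it together: oct-5-ynoic acid.

oct-5-ynoic acid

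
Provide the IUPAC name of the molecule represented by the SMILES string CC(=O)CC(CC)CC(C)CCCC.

4-ethyl-6-methyldecan-2-one

The longest chain bearing the carbonyl is 10 carbons long (decane).
The principal characteristic group is a ketone (C=O on an internal carbon), named with the suffix -one.
The numbering direction is chosen so that numbering from this end puts the carbonyl group at C-2 rather than C-9.
That gives the carbonyl at C-2; an ethyl group at C-4; a methyl group at C-6.
The substituents are ordered alphabetically, ignoring any di-/tri- multipliers.
Putting it together: 4-ethyl-6-methyldecan-2-one.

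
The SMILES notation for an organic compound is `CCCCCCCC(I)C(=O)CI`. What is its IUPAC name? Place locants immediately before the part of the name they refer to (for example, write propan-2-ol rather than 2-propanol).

1,3-diiododecan-2-one

The longest chain bearing the carbonyl is 10 carbons long (decane).
A ketone (C=O on an internal carbon) is the principal characteristic group, giving the suffix -one.
The numbering direction is chosen so that numbering from this end puts the carbonyl group at C-2 rather than C-9.
This places the carbonyl at C-2; iodo groups at C-1 and C-3.
The name is 1,3-diiododecan-2-one.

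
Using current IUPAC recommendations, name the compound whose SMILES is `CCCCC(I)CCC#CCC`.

7-iodoundec-3-yne

The longest chain bearing the multiple bond is 11 carbons long (undecane).
A C≡C triple bond in the chain gives the infix -yne-.
The numbering direction is chosen so that numbering from this end puts the triple bond at C-3 rather than C-8.
This places the triple bond between C-3 and C-4; an iodo group at C-7.
Putting it together: 7-iodoundec-3-yne.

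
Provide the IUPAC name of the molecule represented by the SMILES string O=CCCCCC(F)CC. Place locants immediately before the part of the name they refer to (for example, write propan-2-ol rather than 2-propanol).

The longest chain bearing the –CHO group is 8 carbons long (octane).
The principal characteristic group is an aldehyde (terminal –CHO), named with the suffix -al.
Number the chain so that the aldehyde carbon is C-1 by definition.
That gives a fluoro group at C-6.
Assembling the pieces gives 6-fluorooctanal.

6-fluorooctanal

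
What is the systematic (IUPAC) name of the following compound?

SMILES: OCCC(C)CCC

3-methylhexan-1-ol

Counting along the main chain through the –OH group gives 6 carbons: the parent is hexane.
The highest-priority functional group is an alcohol (–OH), so the name ends in -ol.
Number the chain so that numbering from this end puts the hydroxyl group at C-1 rather than C-6.
This places the hydroxyl at C-1; a methyl group at C-3.
The name is 3-methylhexan-1-ol.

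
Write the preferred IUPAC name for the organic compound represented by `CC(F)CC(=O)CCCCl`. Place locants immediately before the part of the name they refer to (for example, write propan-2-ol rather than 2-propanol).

The longest chain bearing the carbonyl is 7 carbons long (heptane).
The highest-priority functional group is a ketone (C=O on an internal carbon), so the name ends in -one.
The numbering direction is chosen so that the substituent locant set {1,6} is lower than {2,7} at the first point of difference.
With this numbering: the carbonyl at C-4; a chloro group at C-1; a fluoro group at C-6.
The substituents are ordered alphabetically, ignoring any di-/tri- multipliers.
Assembling the pieces gives 1-chloro-6-fluoroheptan-4-one.

1-chloro-6-fluoroheptan-4-one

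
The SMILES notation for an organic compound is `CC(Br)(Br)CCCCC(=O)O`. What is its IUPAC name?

Counting along the main chain through the –COOH group gives 7 carbons: the parent is heptane.
A carboxylic acid (terminal –COOH) is the principal characteristic group, giving the suffix -oic acid.
Choose the numbering such that the carboxylic acid carbon is C-1 by definition.
With this numbering: two bromo groups at C-6.
Assembling the pieces gives 6,6-dibromoheptanoic acid.

6,6-dibromoheptanoic acid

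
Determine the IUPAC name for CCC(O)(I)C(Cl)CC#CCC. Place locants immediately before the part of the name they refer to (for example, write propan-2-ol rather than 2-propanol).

4-chloro-3-iodonon-6-yn-3-ol

The longest chain bearing the –OH group and the multiple bond is 9 carbons long (nonane).
An alcohol (–OH) is the principal characteristic group, giving the suffix -ol.
The chain contains a C≡C triple bond, so the unsaturation ending is -yne.
Number the chain so that numbering from this end puts the hydroxyl group at C-3 rather than C-7.
This places the hydroxyl at C-3; the triple bond between C-6 and C-7; a chloro group at C-4; an iodo group at C-3.
Substituent prefixes are cited in alphabetical order (multiplying prefixes like di-/tri- are ignored for ordering).
Putting it together: 4-chloro-3-iodonon-6-yn-3-ol.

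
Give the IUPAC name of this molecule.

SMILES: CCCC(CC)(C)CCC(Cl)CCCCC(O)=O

The longest chain bearing the –COOH group is 12 carbons long (dodecane).
The highest-priority functional group is a carboxylic acid (terminal –COOH), so the name ends in -oic acid.
Number the chain so that the carboxylic acid carbon is C-1 by definition.
That gives a chloro group at C-6; an ethyl group at C-9; a methyl group at C-9.
Prefixes are listed alphabetically: chloro, ethyl, methyl.
Assembling the pieces gives 6-chloro-9-ethyl-9-methyldodecanoic acid.

6-chloro-9-ethyl-9-methyldodecanoic acid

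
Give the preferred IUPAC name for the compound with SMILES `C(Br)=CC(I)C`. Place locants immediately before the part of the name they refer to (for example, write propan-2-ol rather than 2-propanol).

The longest carbon chain that includes the multiple bond has 4 carbons, so the parent hydride is butane.
There is one C=C double bond, indicated by the ending -ene.
The numbering direction is chosen so that numbering from this end puts the double bond at C-1 rather than C-3.
This places the double bond between C-1 and C-2; a bromo group at C-1; an iodo group at C-3.
The substituents are ordered alphabetically, ignoring any di-/tri- multipliers.
Putting it together: 1-bromo-3-iodobut-1-ene.

1-bromo-3-iodobut-1-ene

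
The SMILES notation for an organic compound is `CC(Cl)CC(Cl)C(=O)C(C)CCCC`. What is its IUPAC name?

Counting along the main chain through the carbonyl gives 10 carbons: the parent is decane.
A ketone (C=O on an internal carbon) is the principal characteristic group, giving the suffix -one.
Choose the numbering such that numbering from this end puts the carbonyl group at C-5 rather than C-6.
With this numbering: the carbonyl at C-5; chloro groups at C-2 and C-4; a methyl group at C-6.
Substituent prefixes are cited in alphabetical order (multiplying prefixes like di-/tri- are ignored for ordering).
The name is 2,4-dichloro-6-methyldecan-5-one.

2,4-dichloro-6-methyldecan-5-one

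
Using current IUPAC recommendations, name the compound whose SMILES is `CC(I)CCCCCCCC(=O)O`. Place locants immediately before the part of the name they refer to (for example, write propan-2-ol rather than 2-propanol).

9-iododecanoic acid

The longest carbon chain that includes the –COOH group has 10 carbons, so the parent hydride is decane.
The highest-priority functional group is a carboxylic acid (terminal –COOH), so the name ends in -oic acid.
The numbering direction is chosen so that the carboxylic acid carbon is C-1 by definition.
With this numbering: an iodo group at C-9.
Putting it together: 9-iododecanoic acid.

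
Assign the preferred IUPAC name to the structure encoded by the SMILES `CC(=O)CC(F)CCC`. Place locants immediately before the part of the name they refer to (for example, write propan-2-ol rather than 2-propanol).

4-fluoroheptan-2-one

The longest chain bearing the carbonyl is 7 carbons long (heptane).
A ketone (C=O on an internal carbon) is the principal characteristic group, giving the suffix -one.
Choose the numbering such that numbering from this end puts the carbonyl group at C-2 rather than C-6.
That gives the carbonyl at C-2; a fluoro group at C-4.
The name is 4-fluoroheptan-2-one.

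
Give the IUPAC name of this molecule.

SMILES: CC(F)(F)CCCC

The parent chain contains 6 carbons (hexane).
Number the chain so that the substituent locant set {2,2} is lower than {5,5} at the first point of difference.
That gives two fluoro groups at C-2.
Putting it together: 2,2-difluorohexane.

2,2-difluorohexane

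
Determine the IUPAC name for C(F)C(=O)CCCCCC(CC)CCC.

8-ethyl-1-fluoroundecan-2-one

Counting along the main chain through the carbonyl gives 11 carbons: the parent is undecane.
The principal characteristic group is a ketone (C=O on an internal carbon), named with the suffix -one.
Number the chain so that numbering from this end puts the carbonyl group at C-2 rather than C-10.
With this numbering: the carbonyl at C-2; an ethyl group at C-8; a fluoro group at C-1.
The substituents are ordered alphabetically, ignoring any di-/tri- multipliers.
The name is 8-ethyl-1-fluoroundecan-2-one.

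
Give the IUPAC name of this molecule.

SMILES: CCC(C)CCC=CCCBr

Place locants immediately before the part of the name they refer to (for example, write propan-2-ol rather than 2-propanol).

1-bromo-7-methylnon-3-ene

The longest chain bearing the multiple bond is 9 carbons long (nonane).
The chain contains a C=C double bond, so the unsaturation ending is -ene.
Choose the numbering such that numbering from this end puts the double bond at C-3 rather than C-6.
This places the double bond between C-3 and C-4; a bromo group at C-1; a methyl group at C-7.
The substituents are ordered alphabetically, ignoring any di-/tri- multipliers.
Assembling the pieces gives 1-bromo-7-methylnon-3-ene.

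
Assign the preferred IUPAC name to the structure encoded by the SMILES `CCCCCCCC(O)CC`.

decan-3-ol

The longest carbon chain that includes the –OH group has 10 carbons, so the parent hydride is decane.
An alcohol (–OH) is the principal characteristic group, giving the suffix -ol.
Choose the numbering such that numbering from this end puts the hydroxyl group at C-3 rather than C-8.
That gives the hydroxyl at C-3.
Putting it together: decan-3-ol.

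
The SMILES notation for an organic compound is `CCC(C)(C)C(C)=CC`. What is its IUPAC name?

3,4,4-trimethylhex-2-ene

The longest chain bearing the multiple bond is 6 carbons long (hexane).
There is one C=C double bond, indicated by the ending -ene.
The numbering direction is chosen so that numbering from this end puts the double bond at C-2 rather than C-4.
With this numbering: the double bond between C-2 and C-3; methyl groups at C-3 and C-4 (×2).
The name is 3,4,4-trimethylhex-2-ene.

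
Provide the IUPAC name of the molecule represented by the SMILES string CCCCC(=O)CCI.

The longest chain bearing the carbonyl is 7 carbons long (heptane).
The highest-priority functional group is a ketone (C=O on an internal carbon), so the name ends in -one.
Choose the numbering such that numbering from this end puts the carbonyl group at C-3 rather than C-5.
This places the carbonyl at C-3; an iodo group at C-1.
The name is 1-iodoheptan-3-one.

1-iodoheptan-3-one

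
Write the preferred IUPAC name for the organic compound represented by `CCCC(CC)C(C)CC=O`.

4-ethyl-3-methylheptanal

The longest carbon chain that includes the –CHO group has 7 carbons, so the parent hydride is heptane.
An aldehyde (terminal –CHO) is the principal characteristic group, giving the suffix -al.
Choose the numbering such that the aldehyde carbon is C-1 by definition.
This places an ethyl group at C-4; a methyl group at C-3.
The substituents are ordered alphabetically, ignoring any di-/tri- multipliers.
The name is 4-ethyl-3-methylheptanal.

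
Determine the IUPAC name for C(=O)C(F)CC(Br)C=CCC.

The longest carbon chain that includes the –CHO group and the multiple bond has 8 carbons, so the parent hydride is octane.
The highest-priority functional group is an aldehyde (terminal –CHO), so the name ends in -al.
The chain contains a C=C double bond, so the unsaturation ending is -ene.
The numbering direction is chosen so that the aldehyde carbon is C-1 by definition.
With this numbering: the double bond between C-5 and C-6; a bromo group at C-4; a fluoro group at C-2.
The substituents are ordered alphabetically, ignoring any di-/tri- multipliers.
Putting it together: 4-bromo-2-fluorooct-5-enal.

4-bromo-2-fluorooct-5-enal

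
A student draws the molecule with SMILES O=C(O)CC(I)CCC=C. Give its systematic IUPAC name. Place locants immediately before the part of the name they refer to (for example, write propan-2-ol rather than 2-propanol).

3-iodohept-6-enoic acid

The longest chain bearing the –COOH group and the multiple bond is 7 carbons long (heptane).
A carboxylic acid (terminal –COOH) is the principal characteristic group, giving the suffix -oic acid.
There is one C=C double bond, indicated by the ending -ene.
The numbering direction is chosen so that the carboxylic acid carbon is C-1 by definition.
That gives the double bond between C-6 and C-7; an iodo group at C-3.
The name is 3-iodohept-6-enoic acid.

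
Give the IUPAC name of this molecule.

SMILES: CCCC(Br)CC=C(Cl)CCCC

8-bromo-5-chloroundec-5-ene

The longest carbon chain that includes the multiple bond has 11 carbons, so the parent hydride is undecane.
There is one C=C double bond, indicated by the ending -ene.
Choose the numbering such that numbering from this end puts the double bond at C-5 rather than C-6.
That gives the double bond between C-5 and C-6; a bromo group at C-8; a chloro group at C-5.
Substituent prefixes are cited in alphabetical order (multiplying prefixes like di-/tri- are ignored for ordering).
Putting it together: 8-bromo-5-chloroundec-5-ene.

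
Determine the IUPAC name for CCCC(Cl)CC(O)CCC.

The longest carbon chain that includes the –OH group has 9 carbons, so the parent hydride is nonane.
An alcohol (–OH) is the principal characteristic group, giving the suffix -ol.
Number the chain so that numbering from this end puts the hydroxyl group at C-4 rather than C-6.
With this numbering: the hydroxyl at C-4; a chloro group at C-6.
Putting it together: 6-chlorononan-4-ol.

6-chlorononan-4-ol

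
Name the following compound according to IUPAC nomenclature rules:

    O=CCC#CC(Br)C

5-bromohex-3-ynal

The longest chain bearing the –CHO group and the multiple bond is 6 carbons long (hexane).
The highest-priority functional group is an aldehyde (terminal –CHO), so the name ends in -al.
There is one C≡C triple bond, indicated by the ending -yne.
The numbering direction is chosen so that the aldehyde carbon is C-1 by definition.
This places the triple bond between C-3 and C-4; a bromo group at C-5.
Assembling the pieces gives 5-bromohex-3-ynal.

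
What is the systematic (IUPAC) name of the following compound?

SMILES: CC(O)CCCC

hexan-2-ol

Counting along the main chain through the –OH group gives 6 carbons: the parent is hexane.
An alcohol (–OH) is the principal characteristic group, giving the suffix -ol.
Number the chain so that numbering from this end puts the hydroxyl group at C-2 rather than C-5.
That gives the hydroxyl at C-2.
The name is hexan-2-ol.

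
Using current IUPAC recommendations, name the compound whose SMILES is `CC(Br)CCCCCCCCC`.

2-bromoundecane

The longest carbon chain is 11 atoms: the parent is undecane.
The numbering direction is chosen so that the substituent locant set {2} is lower than {10} at the first point of difference.
This places a bromo group at C-2.
Putting it together: 2-bromoundecane.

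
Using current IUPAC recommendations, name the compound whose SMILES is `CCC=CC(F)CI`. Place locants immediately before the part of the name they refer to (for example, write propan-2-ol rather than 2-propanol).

2-fluoro-1-iodohex-3-ene

Counting along the main chain through the multiple bond gives 6 carbons: the parent is hexane.
The chain contains a C=C double bond, so the unsaturation ending is -ene.
Number the chain so that the substituent locant set {1,2} is lower than {5,6} at the first point of difference.
That gives the double bond between C-3 and C-4; a fluoro group at C-2; an iodo group at C-1.
Substituent prefixes are cited in alphabetical order (multiplying prefixes like di-/tri- are ignored for ordering).
Assembling the pieces gives 2-fluoro-1-iodohex-3-ene.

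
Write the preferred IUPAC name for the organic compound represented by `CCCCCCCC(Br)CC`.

3-bromodecane

The longest carbon chain is 10 atoms: the parent is decane.
The numbering direction is chosen so that the substituent locant set {3} is lower than {8} at the first point of difference.
That gives a bromo group at C-3.
Assembling the pieces gives 3-bromodecane.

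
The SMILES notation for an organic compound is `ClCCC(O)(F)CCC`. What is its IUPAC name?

1-chloro-3-fluorohexan-3-ol

The longest carbon chain that includes the –OH group has 6 carbons, so the parent hydride is hexane.
The highest-priority functional group is an alcohol (–OH), so the name ends in -ol.
Choose the numbering such that numbering from this end puts the hydroxyl group at C-3 rather than C-4.
This places the hydroxyl at C-3; a chloro group at C-1; a fluoro group at C-3.
Substituent prefixes are cited in alphabetical order (multiplying prefixes like di-/tri- are ignored for ordering).
Putting it together: 1-chloro-3-fluorohexan-3-ol.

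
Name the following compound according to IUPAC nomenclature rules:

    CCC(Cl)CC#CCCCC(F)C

3-chloro-10-fluoroundec-5-yne

The longest carbon chain that includes the multiple bond has 11 carbons, so the parent hydride is undecane.
A C≡C triple bond in the chain gives the infix -yne-.
Number the chain so that numbering from this end puts the triple bond at C-5 rather than C-6.
This places the triple bond between C-5 and C-6; a chloro group at C-3; a fluoro group at C-10.
Substituent prefixes are cited in alphabetical order (multiplying prefixes like di-/tri- are ignored for ordering).
Putting it together: 3-chloro-10-fluoroundec-5-yne.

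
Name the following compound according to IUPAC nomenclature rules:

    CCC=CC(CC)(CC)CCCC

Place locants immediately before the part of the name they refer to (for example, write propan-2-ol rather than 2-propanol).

The longest chain bearing the multiple bond is 9 carbons long (nonane).
The chain contains a C=C double bond, so the unsaturation ending is -ene.
Choose the numbering such that numbering from this end puts the double bond at C-3 rather than C-6.
That gives the double bond between C-3 and C-4; two ethyl groups at C-5.
Assembling the pieces gives 5,5-diethylnon-3-ene.

5,5-diethylnon-3-ene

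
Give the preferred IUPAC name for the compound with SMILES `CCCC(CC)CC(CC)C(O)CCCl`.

1-chloro-4,6-diethylnonan-3-ol

The longest carbon chain that includes the –OH group has 9 carbons, so the parent hydride is nonane.
An alcohol (–OH) is the principal characteristic group, giving the suffix -ol.
Choose the numbering such that numbering from this end puts the hydroxyl group at C-3 rather than C-7.
With this numbering: the hydroxyl at C-3; a chloro group at C-1; ethyl groups at C-4 and C-6.
The substituents are ordered alphabetically, ignoring any di-/tri- multipliers.
Assembling the pieces gives 1-chloro-4,6-diethylnonan-3-ol.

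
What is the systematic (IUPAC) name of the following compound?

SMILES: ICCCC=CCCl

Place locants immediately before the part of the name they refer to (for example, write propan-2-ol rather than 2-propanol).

Counting along the main chain through the multiple bond gives 6 carbons: the parent is hexane.
A C=C double bond in the chain gives the infix -ene-.
Choose the numbering such that numbering from this end puts the double bond at C-2 rather than C-4.
That gives the double bond between C-2 and C-3; a chloro group at C-1; an iodo group at C-6.
The substituents are ordered alphabetically, ignoring any di-/tri- multipliers.
Assembling the pieces gives 1-chloro-6-iodohex-2-ene.

1-chloro-6-iodohex-2-ene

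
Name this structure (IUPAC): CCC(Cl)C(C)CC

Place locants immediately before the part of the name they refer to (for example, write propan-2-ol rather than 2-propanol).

The longest continuous carbon chain has 6 atoms, so the parent hydride is hexane.
The numbering direction is chosen so that the locant sets are identical either way, so the alphabetically earlier chloro substituent takes the lower locant (3 rather than 4).
This places a chloro group at C-3; a methyl group at C-4.
The substituents are ordered alphabetically, ignoring any di-/tri- multipliers.
The name is 3-chloro-4-methylhexane.

3-chloro-4-methylhexane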